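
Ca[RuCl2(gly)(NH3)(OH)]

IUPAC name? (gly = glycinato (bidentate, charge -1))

calcium amminedichloro(glycinato)hydroxoruthenate(II)

The 1 calcium counter-ion carries a total charge of +2, so each complex ion is 2−.
Ligand charges: 1×glycinato (-1 each), 1×ammine (neutral), 2×chloro (-1 each), 1×hydroxo (-1 each); total -4. So Ru + (-4) = 2−, giving Ru = +2.
Ligands are named alphabetically: ammine before chloro before glycinato before hydroxo.
The complex ion is anionic, so ruthenium takes the -ate form ruthenate(II).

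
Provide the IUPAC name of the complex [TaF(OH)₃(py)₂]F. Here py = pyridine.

fluorotrihydroxobis(pyridine)tantalum(V) fluoride

The 1 fluoride counter-ion carries a total charge of -1, so each complex ion is 1+.
Ligand charges: 1×fluoro (-1 each), 2×pyridine (neutral), 3×hydroxo (-1 each); total -4. So Ta + (-4) = 1+, giving Ta = +5.
Ligands are named alphabetically: fluoro before hydroxo before pyridine.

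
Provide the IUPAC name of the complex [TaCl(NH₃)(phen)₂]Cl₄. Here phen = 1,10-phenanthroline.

amminechlorobis(1,10-phenanthroline)tantalum(V) chloride

The 4 chloride counter-ions carry a total charge of -4, so each complex ion is 4+.
Ligand charges: 2×1,10-phenanthroline (neutral), 1×chloro (-1 each), 1×ammine (neutral); total -1. So Ta + (-1) = 4+, giving Ta = +5.
Ligands are named alphabetically: ammine before chloro before phenanthroline.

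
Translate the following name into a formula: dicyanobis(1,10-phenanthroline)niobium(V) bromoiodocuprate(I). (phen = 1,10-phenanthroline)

Cation [Nb…]: ligand charges -2, Nb(V) ⇒ ion charge 3+.
Anion [Cu…]: ligand charges -2, Cu(I) ⇒ ion charge 1−.
One 3+ cation requires 3 of the 1− anion.

[Nb(CN)2(phen)2][CuBrI]3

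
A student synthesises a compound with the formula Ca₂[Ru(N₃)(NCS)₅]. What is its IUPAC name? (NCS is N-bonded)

The 2 calcium counter-ions carry a total charge of +4, so each complex ion is 4−.
Ligand charges: 5×isothiocyanato (-1 each), 1×azido (-1 each); total -6. So Ru + (-6) = 4−, giving Ru = +2.
Ligands are named alphabetically: azido before isothiocyanato.
The complex ion is anionic, so ruthenium takes the -ate form ruthenate(II).

calcium azidopentaisothiocyanatoruthenate(II)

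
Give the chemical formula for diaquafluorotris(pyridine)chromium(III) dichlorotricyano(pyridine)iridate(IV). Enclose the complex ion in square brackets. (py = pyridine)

Cation [Cr…]: ligand charges -1, Cr(III) ⇒ ion charge 2+.
Anion [Ir…]: ligand charges -5, Ir(IV) ⇒ ion charge 1−.
One 2+ cation requires 2 of the 1− anion.

[CrF(H2O)2(py)3][IrCl2(CN)3(py)]2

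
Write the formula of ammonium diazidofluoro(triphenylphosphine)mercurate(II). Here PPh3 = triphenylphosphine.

Ligands: 1 fluoro (F, -1), 2 azido (N3, -1), 1 triphenylphosphine (PPh3, neutral). Ligand charge sum = -3.
With Hg in oxidation state +2, the complex ion is [Hg...]^1−.
Charge balance with ammonium (+1) requires 1 complex ion per 1 ammonium.

NH4[HgF(N3)2(PPh3)]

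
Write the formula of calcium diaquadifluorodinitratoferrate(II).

Ca[FeF2(H2O)2(NO3)2]

Ligands: 2 nitrato (NO3, -1), 2 aqua (H2O, neutral), 2 fluoro (F, -1). Ligand charge sum = -4.
With Fe in oxidation state +2, the complex ion is [Fe...]^2−.
Charge balance with calcium (+2) requires 1 complex ion per 1 calcium.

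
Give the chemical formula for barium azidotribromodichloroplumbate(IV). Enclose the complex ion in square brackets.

Ligands: 1 azido (N3, -1), 2 chloro (Cl, -1), 3 bromo (Br, -1). Ligand charge sum = -6.
With Pb in oxidation state +4, the complex ion is [Pb...]^2−.
Charge balance with barium (+2) requires 1 complex ion per 1 barium.

Ba[PbBr3Cl2(N3)]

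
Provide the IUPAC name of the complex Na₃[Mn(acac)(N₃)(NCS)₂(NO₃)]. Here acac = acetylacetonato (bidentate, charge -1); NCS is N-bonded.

sodium (acetylacetonato)azidodiisothiocyanatonitratomanganate(II)

The 3 sodium counter-ions carry a total charge of +3, so each complex ion is 3−.
Ligand charges: 1×azido (-1 each), 1×acetylacetonato (-1 each), 1×nitrato (-1 each), 2×isothiocyanato (-1 each); total -5. So Mn + (-5) = 3−, giving Mn = +2.
The complex ion is anionic, so manganese takes the -ate form manganate(II).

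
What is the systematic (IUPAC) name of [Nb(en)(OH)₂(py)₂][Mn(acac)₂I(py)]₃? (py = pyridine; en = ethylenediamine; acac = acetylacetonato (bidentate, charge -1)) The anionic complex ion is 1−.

The complex anion is given as 1−; its ligand charges sum to -3, so Mn = +2.
With 3 anions per cation, the cation must be 3×1 = 3+.
Cation: ligand charges sum to -2; for the ion to be 3+, Nb = +5.

(ethylenediamine)dihydroxobis(pyridine)niobium(V) bis(acetylacetonato)iodo(pyridine)manganate(II)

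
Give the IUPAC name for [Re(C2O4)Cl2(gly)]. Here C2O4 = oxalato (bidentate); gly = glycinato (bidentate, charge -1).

There is no counter-ion, so the complex is neutral overall.
Ligand charges: 1×oxalato (-2 each), 2×chloro (-1 each), 1×glycinato (-1 each); total -5. So Re + (-5) = 0, giving Re = +5.
Ligands are named alphabetically: chloro before glycinato before oxalato.

dichloro(glycinato)oxalatorhenium(V)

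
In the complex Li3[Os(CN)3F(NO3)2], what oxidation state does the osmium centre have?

3 lithium outside the brackets (+1 each) → the complex ion is 3−.
Ligand charges: 3×CN = -3; 1×F = -1; 2×NO3 = -2; sum -6.
Os + (-6) = 3− ⇒ Os is +3.

+3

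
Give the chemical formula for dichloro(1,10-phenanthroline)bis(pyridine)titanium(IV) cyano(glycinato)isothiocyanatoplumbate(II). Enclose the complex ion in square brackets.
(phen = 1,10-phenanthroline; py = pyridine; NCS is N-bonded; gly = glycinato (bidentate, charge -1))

[TiCl2(phen)(py)2][Pb(CN)(gly)(NCS)]2

Cation [Ti…]: ligand charges -2, Ti(IV) ⇒ ion charge 2+.
Anion [Pb…]: ligand charges -3, Pb(II) ⇒ ion charge 1−.
One 2+ cation requires 2 of the 1− anion.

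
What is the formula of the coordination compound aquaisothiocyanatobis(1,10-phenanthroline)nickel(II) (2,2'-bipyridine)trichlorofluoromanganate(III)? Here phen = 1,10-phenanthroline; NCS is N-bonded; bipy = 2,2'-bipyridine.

[Ni(H2O)(NCS)(phen)2][Mn(bipy)Cl3F]

Cation [Ni…]: ligand charges -1, Ni(II) ⇒ ion charge 1+.
Anion [Mn…]: ligand charges -4, Mn(III) ⇒ ion charge 1−.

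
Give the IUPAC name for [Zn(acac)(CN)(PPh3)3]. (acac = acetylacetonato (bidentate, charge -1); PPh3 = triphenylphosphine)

(acetylacetonato)cyanotris(triphenylphosphine)zinc(II)

There is no counter-ion, so the complex is neutral overall.
Ligand charges: 1×acetylacetonato (-1 each), 1×cyano (-1 each), 3×triphenylphosphine (neutral); total -2. So Zn + (-2) = 0, giving Zn = +2.
Ligands are named alphabetically: acetylacetonato before cyano before triphenylphosphine.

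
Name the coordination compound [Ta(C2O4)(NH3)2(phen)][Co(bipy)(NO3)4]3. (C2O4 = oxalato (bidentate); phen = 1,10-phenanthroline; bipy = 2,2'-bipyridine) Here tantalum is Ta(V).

diammineoxalato(1,10-phenanthroline)tantalum(V) (2,2'-bipyridine)tetranitratocobaltate(III)

Both ions are complex: the cation is named first with the plain metal name, the anion second with the -ate form; each ion's ligands are alphabetised independently.
Ta is given as +5; the cation's ligand charges sum to -2, so the complex cation is 3+.
With 3 anions per cation, each anion must be 3/3 = 1−.
Anion: ligand charges sum to -4; for the ion to be 1−, Co = +3.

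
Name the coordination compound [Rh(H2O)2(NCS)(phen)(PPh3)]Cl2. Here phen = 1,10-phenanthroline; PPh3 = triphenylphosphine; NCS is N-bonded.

The 2 chloride counter-ions carry a total charge of -2, so each complex ion is 2+.
Ligand charges: 1×1,10-phenanthroline (neutral), 1×triphenylphosphine (neutral), 1×isothiocyanato (-1 each), 2×aqua (neutral); total -1. So Rh + (-1) = 2+, giving Rh = +3.
Ligands are named alphabetically: aqua before isothiocyanato before phenanthroline before triphenylphosphine.

diaquaisothiocyanato(1,10-phenanthroline)(triphenylphosphine)rhodium(III) chloride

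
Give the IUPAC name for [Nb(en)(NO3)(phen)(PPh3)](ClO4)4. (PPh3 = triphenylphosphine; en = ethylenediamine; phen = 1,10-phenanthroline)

(ethylenediamine)nitrato(1,10-phenanthroline)(triphenylphosphine)niobium(V) perchlorate

The 4 perchlorate counter-ions carry a total charge of -4, so each complex ion is 4+.
Ligand charges: 1×nitrato (-1 each), 1×triphenylphosphine (neutral), 1×ethylenediamine (neutral), 1×1,10-phenanthroline (neutral); total -1. So Nb + (-1) = 4+, giving Nb = +5.
Ligands are named alphabetically: ethylenediamine before nitrato before phenanthroline before triphenylphosphine.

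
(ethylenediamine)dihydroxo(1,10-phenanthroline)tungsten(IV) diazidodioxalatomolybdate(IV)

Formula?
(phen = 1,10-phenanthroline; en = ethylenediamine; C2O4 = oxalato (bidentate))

[W(en)(OH)2(phen)][Mo(C2O4)2(N3)2]

Cation [W…]: ligand charges -2, W(IV) ⇒ ion charge 2+.
Anion [Mo…]: ligand charges -6, Mo(IV) ⇒ ion charge 2−.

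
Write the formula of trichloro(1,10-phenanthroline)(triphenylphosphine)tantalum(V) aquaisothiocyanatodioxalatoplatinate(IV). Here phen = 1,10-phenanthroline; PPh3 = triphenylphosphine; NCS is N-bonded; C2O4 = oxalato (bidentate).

[TaCl3(phen)(PPh3)][Pt(C2O4)2(H2O)(NCS)]2

Cation [Ta…]: ligand charges -3, Ta(V) ⇒ ion charge 2+.
Anion [Pt…]: ligand charges -5, Pt(IV) ⇒ ion charge 1−.
One 2+ cation requires 2 of the 1− anion.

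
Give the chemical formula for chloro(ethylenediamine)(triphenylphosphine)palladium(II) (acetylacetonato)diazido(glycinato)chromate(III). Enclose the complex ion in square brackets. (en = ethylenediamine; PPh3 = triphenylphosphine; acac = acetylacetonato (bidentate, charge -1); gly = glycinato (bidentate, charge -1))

[PdCl(en)(PPh3)][Cr(acac)(gly)(N3)2]

Cation [Pd…]: ligand charges -1, Pd(II) ⇒ ion charge 1+.
Anion [Cr…]: ligand charges -4, Cr(III) ⇒ ion charge 1−.
One 1+ cation balances one 1− anion.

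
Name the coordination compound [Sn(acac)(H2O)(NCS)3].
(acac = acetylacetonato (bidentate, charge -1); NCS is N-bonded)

(acetylacetonato)aquatriisothiocyanatotin(IV)

There is no counter-ion, so the complex is neutral overall.
Ligand charges: 1×acetylacetonato (-1 each), 1×aqua (neutral), 3×isothiocyanato (-1 each); total -4. So Sn + (-4) = 0, giving Sn = +4.
Ligands are named alphabetically: acetylacetonato before aqua before isothiocyanato.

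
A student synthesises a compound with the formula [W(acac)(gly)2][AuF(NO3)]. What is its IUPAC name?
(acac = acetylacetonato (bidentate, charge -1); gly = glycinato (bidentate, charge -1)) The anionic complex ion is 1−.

(acetylacetonato)bis(glycinato)tungsten(IV) fluoronitratoaurate(I)

The complex anion is given as 1−; its ligand charges sum to -2, so Au = +1.
A 1:1 salt means the cation carries the equal and opposite charge, 1+.
Cation: ligand charges sum to -3; for the ion to be 1+, W = +4.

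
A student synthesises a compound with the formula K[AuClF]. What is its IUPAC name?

potassium chlorofluoroaurate(I)

The 1 potassium counter-ion carries a total charge of +1, so each complex ion is 1−.
Ligand charges: 1×fluoro (-1 each), 1×chloro (-1 each); total -2. So Au + (-2) = 1−, giving Au = +1.
Ligands are named alphabetically: chloro before fluoro.
The complex ion is anionic, so gold takes the -ate form aurate(I).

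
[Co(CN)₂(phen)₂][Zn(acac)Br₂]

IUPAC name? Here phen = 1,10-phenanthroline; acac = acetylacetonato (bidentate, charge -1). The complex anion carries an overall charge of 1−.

The complex anion is given as 1−; its ligand charges sum to -3, so Zn = +2.
A 1:1 salt means the cation carries the equal and opposite charge, 1+.
Cation: ligand charges sum to -2; for the ion to be 1+, Co = +3.

dicyanobis(1,10-phenanthroline)cobalt(III) (acetylacetonato)dibromozincate(II)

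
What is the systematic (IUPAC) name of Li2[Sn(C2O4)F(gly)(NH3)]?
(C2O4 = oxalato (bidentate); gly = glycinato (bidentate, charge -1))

The 2 lithium counter-ions carry a total charge of +2, so each complex ion is 2−.
Ligand charges: 1×fluoro (-1 each), 1×ammine (neutral), 1×oxalato (-2 each), 1×glycinato (-1 each); total -4. So Sn + (-4) = 2−, giving Sn = +2.
Ligands are named alphabetically: ammine before fluoro before glycinato before oxalato.
The complex ion is anionic, so tin takes the -ate form stannate(II).

lithium amminefluoro(glycinato)oxalatostannate(II)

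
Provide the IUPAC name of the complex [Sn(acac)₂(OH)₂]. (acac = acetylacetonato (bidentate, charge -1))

There is no counter-ion, so the complex is neutral overall.
Ligand charges: 2×hydroxo (-1 each), 2×acetylacetonato (-1 each); total -4. So Sn + (-4) = 0, giving Sn = +4.
Ligands are named alphabetically: acetylacetonato before hydroxo.

bis(acetylacetonato)dihydroxotin(IV)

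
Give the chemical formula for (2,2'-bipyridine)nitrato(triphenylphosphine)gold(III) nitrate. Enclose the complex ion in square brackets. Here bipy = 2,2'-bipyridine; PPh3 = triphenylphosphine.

Ligands: 1 nitrato (NO3, -1), 1 2,2'-bipyridine (bipy, neutral), 1 triphenylphosphine (PPh3, neutral). Ligand charge sum = -1.
Charge balance with nitrate (-1) requires 1 complex ion per 2 nitrate.

[Au(bipy)(NO3)(PPh3)](NO3)2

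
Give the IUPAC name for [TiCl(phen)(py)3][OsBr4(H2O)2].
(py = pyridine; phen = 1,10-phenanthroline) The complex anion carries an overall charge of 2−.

Both ions are complex: the cation is named first with the plain metal name, the anion second with the -ate form; each ion's ligands are alphabetised independently.
The complex anion is given as 2−; its ligand charges sum to -4, so Os = +2.
A 1:1 salt means the cation carries the equal and opposite charge, 2+.
Cation: ligand charges sum to -1; for the ion to be 2+, Ti = +3.

chloro(1,10-phenanthroline)tris(pyridine)titanium(III) diaquatetrabromoosmate(II)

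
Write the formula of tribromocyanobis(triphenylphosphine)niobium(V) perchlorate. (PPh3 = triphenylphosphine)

[NbBr3(CN)(PPh3)2]ClO4

Ligands: 3 bromo (Br, -1), 2 triphenylphosphine (PPh3, neutral), 1 cyano (CN, -1). Ligand charge sum = -4.
With Nb in oxidation state +5, the complex ion is [Nb...]^1+.
Charge balance with perchlorate (-1) requires 1 complex ion per 1 perchlorate.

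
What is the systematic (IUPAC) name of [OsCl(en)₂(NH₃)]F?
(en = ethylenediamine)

amminechlorobis(ethylenediamine)osmium(II) fluoride

The 1 fluoride counter-ion carries a total charge of -1, so each complex ion is 1+.
Ligand charges: 1×ammine (neutral), 2×ethylenediamine (neutral), 1×chloro (-1 each); total -1. So Os + (-1) = 1+, giving Os = +2.
Ligands are named alphabetically: ammine before chloro before ethylenediamine.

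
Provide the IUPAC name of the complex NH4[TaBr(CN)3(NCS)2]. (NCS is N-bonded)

ammonium bromotricyanodiisothiocyanatotantalate(V)

The 1 ammonium counter-ion carries a total charge of +1, so each complex ion is 1−.
Ligand charges: 1×bromo (-1 each), 2×isothiocyanato (-1 each), 3×cyano (-1 each); total -6. So Ta + (-6) = 1−, giving Ta = +5.
The complex ion is anionic, so tantalum takes the -ate form tantalate(V).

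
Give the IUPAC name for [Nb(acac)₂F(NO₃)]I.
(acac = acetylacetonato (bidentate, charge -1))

bis(acetylacetonato)fluoronitratoniobium(V) iodide

The 1 iodide counter-ion carries a total charge of -1, so each complex ion is 1+.
Ligand charges: 1×nitrato (-1 each), 1×fluoro (-1 each), 2×acetylacetonato (-1 each); total -4. So Nb + (-4) = 1+, giving Nb = +5.
Ligands are named alphabetically: acetylacetonato before fluoro before nitrato.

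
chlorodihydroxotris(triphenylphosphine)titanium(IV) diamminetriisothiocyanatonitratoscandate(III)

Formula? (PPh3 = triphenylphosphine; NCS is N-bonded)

[TiCl(OH)2(PPh3)3][Sc(NCS)3(NH3)2(NO3)]

Cation [Ti…]: ligand charges -3, Ti(IV) ⇒ ion charge 1+.
Anion [Sc…]: ligand charges -4, Sc(III) ⇒ ion charge 1−.
One 1+ cation balances one 1− anion.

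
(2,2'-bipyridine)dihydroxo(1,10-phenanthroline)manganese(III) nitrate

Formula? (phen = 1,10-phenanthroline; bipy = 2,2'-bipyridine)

[Mn(bipy)(OH)2(phen)]NO3

Ligands: 1 1,10-phenanthroline (phen, neutral), 2 hydroxo (OH, -1), 1 2,2'-bipyridine (bipy, neutral). Ligand charge sum = -2.
With Mn in oxidation state +3, the complex ion is [Mn...]^1+.
Charge balance with nitrate (-1) requires 1 complex ion per 1 nitrate.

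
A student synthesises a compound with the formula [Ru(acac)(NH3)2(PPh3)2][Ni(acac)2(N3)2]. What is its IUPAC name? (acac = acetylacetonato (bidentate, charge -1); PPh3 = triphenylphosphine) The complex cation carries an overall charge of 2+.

Both ions are complex: the cation is named first with the plain metal name, the anion second with the -ate form; each ion's ligands are alphabetised independently.
The complex cation is given as 2+; its ligand charges sum to -1, so Ru = +3.
A 1:1 salt means the anion carries the equal and opposite charge, 2−.
Anion: ligand charges sum to -4; for the ion to be 2−, Ni = +2.

(acetylacetonato)diamminebis(triphenylphosphine)ruthenium(III) bis(acetylacetonato)diazidonickelate(II)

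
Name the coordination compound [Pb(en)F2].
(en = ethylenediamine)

There is no counter-ion, so the complex is neutral overall.
Ligand charges: 2×fluoro (-1 each), 1×ethylenediamine (neutral); total -2. So Pb + (-2) = 0, giving Pb = +2.
Ligands are named alphabetically: ethylenediamine before fluoro.

(ethylenediamine)difluorolead(II)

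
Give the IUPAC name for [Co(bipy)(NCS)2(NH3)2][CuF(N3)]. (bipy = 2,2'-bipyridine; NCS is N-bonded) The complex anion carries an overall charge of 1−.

diammine(2,2'-bipyridine)diisothiocyanatocobalt(III) azidofluorocuprate(I)

Both ions are complex: the cation is named first with the plain metal name, the anion second with the -ate form; each ion's ligands are alphabetised independently.
The complex anion is given as 1−; its ligand charges sum to -2, so Cu = +1.
A 1:1 salt means the cation carries the equal and opposite charge, 1+.
Cation: ligand charges sum to -2; for the ion to be 1+, Co = +3.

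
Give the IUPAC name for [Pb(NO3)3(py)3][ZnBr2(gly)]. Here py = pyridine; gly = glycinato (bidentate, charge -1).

Zinc is always +2 in its complexes; the anion's ligand charges sum to -3, so the complex anion is 1−.
A 1:1 salt means the cation carries the equal and opposite charge, 1+.
Cation: ligand charges sum to -3; for the ion to be 1+, Pb = +4.

trinitratotris(pyridine)lead(IV) dibromo(glycinato)zincate(II)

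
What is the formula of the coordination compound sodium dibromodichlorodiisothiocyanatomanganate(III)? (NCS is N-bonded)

Na3[MnBr2Cl2(NCS)2]

Ligands: 2 chloro (Cl, -1), 2 isothiocyanato (NCS, -1), 2 bromo (Br, -1). Ligand charge sum = -6.
With Mn in oxidation state +3, the complex ion is [Mn...]^3−.
Charge balance with sodium (+1) requires 1 complex ion per 3 sodium.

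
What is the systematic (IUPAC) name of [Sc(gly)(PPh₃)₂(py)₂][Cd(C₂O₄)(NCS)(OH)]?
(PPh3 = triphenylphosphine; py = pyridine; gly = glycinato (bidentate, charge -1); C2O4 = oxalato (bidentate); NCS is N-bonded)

Scandium is always +3 in its complexes; the cation's ligand charges sum to -1, so the complex cation is 2+.
A 1:1 salt means the anion carries the equal and opposite charge, 2−.
Anion: ligand charges sum to -4; for the ion to be 2−, Cd = +2.

(glycinato)bis(pyridine)bis(triphenylphosphine)scandium(III) hydroxoisothiocyanatooxalatocadmate(II)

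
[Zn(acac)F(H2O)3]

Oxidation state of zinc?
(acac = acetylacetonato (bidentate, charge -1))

+2

No counter-ion: the bracketed complex is neutral.
Ligand charges: 1×acac = -1; 3×H2O neutral; 1×F = -1; sum -2.
Zn + (-2) = 0 ⇒ Zn is +2.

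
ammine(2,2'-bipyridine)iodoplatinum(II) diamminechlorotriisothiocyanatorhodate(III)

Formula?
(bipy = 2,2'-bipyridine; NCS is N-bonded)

Cation [Pt…]: ligand charges -1, Pt(II) ⇒ ion charge 1+.
Anion [Rh…]: ligand charges -4, Rh(III) ⇒ ion charge 1−.

[Pt(bipy)I(NH3)][RhCl(NCS)3(NH3)2]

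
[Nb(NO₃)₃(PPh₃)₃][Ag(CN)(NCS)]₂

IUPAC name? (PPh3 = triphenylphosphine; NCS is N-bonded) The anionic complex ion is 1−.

trinitratotris(triphenylphosphine)niobium(V) cyanoisothiocyanatoargentate(I)

Both ions are complex: the cation is named first with the plain metal name, the anion second with the -ate form; each ion's ligands are alphabetised independently.
The complex anion is given as 1−; its ligand charges sum to -2, so Ag = +1.
With 2 anions per cation, the cation must be 2×1 = 2+.
Cation: ligand charges sum to -3; for the ion to be 2+, Nb = +5.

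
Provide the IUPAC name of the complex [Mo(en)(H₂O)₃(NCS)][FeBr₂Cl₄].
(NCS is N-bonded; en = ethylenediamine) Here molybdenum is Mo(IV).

Mo is given as +4; the cation's ligand charges sum to -1, so the complex cation is 3+.
A 1:1 salt means the anion carries the equal and opposite charge, 3−.
Anion: ligand charges sum to -6; for the ion to be 3−, Fe = +3.

triaqua(ethylenediamine)isothiocyanatomolybdenum(IV) dibromotetrachloroferrate(III)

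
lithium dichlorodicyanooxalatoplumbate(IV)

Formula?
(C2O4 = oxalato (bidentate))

Ligands: 2 cyano (CN, -1), 2 chloro (Cl, -1), 1 oxalato (C2O4, -2). Ligand charge sum = -6.
With Pb in oxidation state +4, the complex ion is [Pb...]^2−.
Charge balance with lithium (+1) requires 1 complex ion per 2 lithium.

Li2[Pb(C2O4)Cl2(CN)2]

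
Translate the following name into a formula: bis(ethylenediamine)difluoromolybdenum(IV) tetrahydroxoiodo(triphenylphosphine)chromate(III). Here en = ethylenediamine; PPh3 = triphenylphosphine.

Cation [Mo…]: ligand charges -2, Mo(IV) ⇒ ion charge 2+.
Anion [Cr…]: ligand charges -5, Cr(III) ⇒ ion charge 2−.
One 2+ cation balances one 2− anion.

[Mo(en)2F2][CrI(OH)4(PPh3)]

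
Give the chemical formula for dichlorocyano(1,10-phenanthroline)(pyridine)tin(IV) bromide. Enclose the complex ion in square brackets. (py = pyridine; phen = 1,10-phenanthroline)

[SnCl2(CN)(phen)(py)]Br

Ligands: 1 pyridine (py, neutral), 1 1,10-phenanthroline (phen, neutral), 1 cyano (CN, -1), 2 chloro (Cl, -1). Ligand charge sum = -3.
With Sn in oxidation state +4, the complex ion is [Sn...]^1+.
Charge balance with bromide (-1) requires 1 complex ion per 1 bromide.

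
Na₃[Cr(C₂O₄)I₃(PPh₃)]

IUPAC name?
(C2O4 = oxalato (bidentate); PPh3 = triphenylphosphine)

sodium triiodooxalato(triphenylphosphine)chromate(II)

The 3 sodium counter-ions carry a total charge of +3, so each complex ion is 3−.
Ligand charges: 3×iodo (-1 each), 1×oxalato (-2 each), 1×triphenylphosphine (neutral); total -5. So Cr + (-5) = 3−, giving Cr = +2.
Ligands are named alphabetically: iodo before oxalato before triphenylphosphine.
The complex ion is anionic, so chromium takes the -ate form chromate(II).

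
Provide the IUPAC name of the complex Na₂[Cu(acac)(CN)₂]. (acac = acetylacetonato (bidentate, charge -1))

sodium (acetylacetonato)dicyanocuprate(I)

The 2 sodium counter-ions carry a total charge of +2, so each complex ion is 2−.
Ligand charges: 1×acetylacetonato (-1 each), 2×cyano (-1 each); total -3. So Cu + (-3) = 2−, giving Cu = +1.
Ligands are named alphabetically: acetylacetonato before cyano.
The complex ion is anionic, so copper takes the -ate form cuprate(I).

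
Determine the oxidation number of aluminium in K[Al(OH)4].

1 potassium outside the brackets (+1 each) → the complex ion is 1−.
Ligand charges: 4×OH = -4; sum -4.
Al + (-4) = 1− ⇒ Al is +3.

+3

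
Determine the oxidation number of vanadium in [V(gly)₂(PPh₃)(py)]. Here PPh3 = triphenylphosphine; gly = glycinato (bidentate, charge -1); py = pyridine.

No counter-ion: the bracketed complex is neutral.
Ligand charges: 1×PPh3 neutral; 2×gly = -2; 1×py neutral; sum -2.
V + (-2) = 0 ⇒ V is +2.

+2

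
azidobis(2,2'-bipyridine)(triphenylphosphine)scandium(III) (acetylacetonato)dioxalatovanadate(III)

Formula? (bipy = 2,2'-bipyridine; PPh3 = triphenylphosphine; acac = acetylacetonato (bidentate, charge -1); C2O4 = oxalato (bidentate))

[Sc(bipy)2(N3)(PPh3)][V(acac)(C2O4)2]

Cation [Sc…]: ligand charges -1, Sc(III) ⇒ ion charge 2+.
Anion [V…]: ligand charges -5, V(III) ⇒ ion charge 2−.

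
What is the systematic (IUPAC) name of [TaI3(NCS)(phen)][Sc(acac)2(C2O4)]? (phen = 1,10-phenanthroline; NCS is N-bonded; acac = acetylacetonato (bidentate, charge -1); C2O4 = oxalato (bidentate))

triiodoisothiocyanato(1,10-phenanthroline)tantalum(V) bis(acetylacetonato)oxalatoscandate(III)

Both ions are complex: the cation is named first with the plain metal name, the anion second with the -ate form; each ion's ligands are alphabetised independently.
Scandium is always +3 in its complexes; the anion's ligand charges sum to -4, so the complex anion is 1−.
A 1:1 salt means the cation carries the equal and opposite charge, 1+.
Cation: ligand charges sum to -4; for the ion to be 1+, Ta = +5.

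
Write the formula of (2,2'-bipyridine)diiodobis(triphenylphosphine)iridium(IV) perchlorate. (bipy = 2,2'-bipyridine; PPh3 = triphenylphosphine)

Ligands: 1 2,2'-bipyridine (bipy, neutral), 2 iodo (I, -1), 2 triphenylphosphine (PPh3, neutral). Ligand charge sum = -2.
Charge balance with perchlorate (-1) requires 1 complex ion per 2 perchlorate.

[Ir(bipy)I2(PPh3)2](ClO4)2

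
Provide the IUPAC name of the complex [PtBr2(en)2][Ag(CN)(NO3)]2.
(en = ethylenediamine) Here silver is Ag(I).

Both ions are complex: the cation is named first with the plain metal name, the anion second with the -ate form; each ion's ligands are alphabetised independently.
Ag is given as +1; the anion's ligand charges sum to -2, so the complex anion is 1−.
With 2 anions per cation, the cation must be 2×1 = 2+.
Cation: ligand charges sum to -2; for the ion to be 2+, Pt = +4.

dibromobis(ethylenediamine)platinum(IV) cyanonitratoargentate(I)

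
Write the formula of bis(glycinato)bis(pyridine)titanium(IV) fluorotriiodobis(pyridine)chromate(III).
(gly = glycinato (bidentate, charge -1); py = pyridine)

Cation [Ti…]: ligand charges -2, Ti(IV) ⇒ ion charge 2+.
Anion [Cr…]: ligand charges -4, Cr(III) ⇒ ion charge 1−.

[Ti(gly)2(py)2][CrFI3(py)2]2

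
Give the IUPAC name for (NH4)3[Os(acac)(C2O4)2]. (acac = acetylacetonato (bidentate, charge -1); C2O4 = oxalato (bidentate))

The 3 ammonium counter-ions carry a total charge of +3, so each complex ion is 3−.
Ligand charges: 1×acetylacetonato (-1 each), 2×oxalato (-2 each); total -5. So Os + (-5) = 3−, giving Os = +2.
Ligands are named alphabetically: acetylacetonato before oxalato.
The complex ion is anionic, so osmium takes the -ate form osmate(II).

ammonium (acetylacetonato)dioxalatoosmate(II)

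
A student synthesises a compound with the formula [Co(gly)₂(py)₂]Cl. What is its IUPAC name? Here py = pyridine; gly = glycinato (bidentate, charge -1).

The 1 chloride counter-ion carries a total charge of -1, so each complex ion is 1+.
Ligand charges: 2×pyridine (neutral), 2×glycinato (-1 each); total -2. So Co + (-2) = 1+, giving Co = +3.
Ligands are named alphabetically: glycinato before pyridine.

bis(glycinato)bis(pyridine)cobalt(III) chloride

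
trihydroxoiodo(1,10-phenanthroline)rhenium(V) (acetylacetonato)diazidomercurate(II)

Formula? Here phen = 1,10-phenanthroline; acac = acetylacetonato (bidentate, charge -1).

[ReI(OH)3(phen)][Hg(acac)(N3)2]

Cation [Re…]: ligand charges -4, Re(V) ⇒ ion charge 1+.
Anion [Hg…]: ligand charges -3, Hg(II) ⇒ ion charge 1−.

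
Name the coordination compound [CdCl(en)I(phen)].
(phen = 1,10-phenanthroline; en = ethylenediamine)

There is no counter-ion, so the complex is neutral overall.
Ligand charges: 1×1,10-phenanthroline (neutral), 1×iodo (-1 each), 1×ethylenediamine (neutral), 1×chloro (-1 each); total -2. So Cd + (-2) = 0, giving Cd = +2.
Ligands are named alphabetically: chloro before ethylenediamine before iodo before phenanthroline.

chloro(ethylenediamine)iodo(1,10-phenanthroline)cadmium(II)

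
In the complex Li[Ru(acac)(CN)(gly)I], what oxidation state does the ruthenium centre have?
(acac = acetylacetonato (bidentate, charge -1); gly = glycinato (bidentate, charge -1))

+3

1 lithium outside the brackets (+1 each) → the complex ion is 1−.
Ligand charges: 1×I = -1; 1×acac = -1; 1×gly = -1; 1×CN = -1; sum -4.
Ru + (-4) = 1− ⇒ Ru is +3.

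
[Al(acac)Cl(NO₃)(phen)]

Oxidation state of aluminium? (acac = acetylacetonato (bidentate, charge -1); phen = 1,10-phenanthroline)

+3

No counter-ion: the bracketed complex is neutral.
Ligand charges: 1×Cl = -1; 1×NO3 = -1; 1×acac = -1; 1×phen neutral; sum -3.
Al + (-3) = 0 ⇒ Al is +3.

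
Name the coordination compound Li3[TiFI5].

lithium fluoropentaiodotitanate(III)

The 3 lithium counter-ions carry a total charge of +3, so each complex ion is 3−.
Ligand charges: 1×fluoro (-1 each), 5×iodo (-1 each); total -6. So Ti + (-6) = 3−, giving Ti = +3.
Ligands are named alphabetically: fluoro before iodo.
The complex ion is anionic, so titanium takes the -ate form titanate(III).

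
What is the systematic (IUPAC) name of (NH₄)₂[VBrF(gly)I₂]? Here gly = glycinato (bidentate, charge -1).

The 2 ammonium counter-ions carry a total charge of +2, so each complex ion is 2−.
Ligand charges: 1×fluoro (-1 each), 1×bromo (-1 each), 1×glycinato (-1 each), 2×iodo (-1 each); total -5. So V + (-5) = 2−, giving V = +3.
Ligands are named alphabetically: bromo before fluoro before glycinato before iodo.
The complex ion is anionic, so vanadium takes the -ate form vanadate(III).

ammonium bromofluoro(glycinato)diiodovanadate(III)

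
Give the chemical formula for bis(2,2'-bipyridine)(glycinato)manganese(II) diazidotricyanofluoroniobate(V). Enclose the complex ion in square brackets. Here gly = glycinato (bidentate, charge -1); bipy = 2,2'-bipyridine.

Cation [Mn…]: ligand charges -1, Mn(II) ⇒ ion charge 1+.
Anion [Nb…]: ligand charges -6, Nb(V) ⇒ ion charge 1−.
One 1+ cation balances one 1− anion.

[Mn(bipy)2(gly)][Nb(CN)3F(N3)2]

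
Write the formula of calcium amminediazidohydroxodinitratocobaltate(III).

Ca[Co(N3)2(NH3)(NO3)2(OH)]

Ligands: 2 azido (N3, -1), 1 hydroxo (OH, -1), 1 ammine (NH3, neutral), 2 nitrato (NO3, -1). Ligand charge sum = -5.
Charge balance with calcium (+2) requires 1 complex ion per 1 calcium.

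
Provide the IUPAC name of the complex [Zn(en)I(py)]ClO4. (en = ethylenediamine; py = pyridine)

The 1 perchlorate counter-ion carries a total charge of -1, so each complex ion is 1+.
Ligand charges: 1×iodo (-1 each), 1×ethylenediamine (neutral), 1×pyridine (neutral); total -1. So Zn + (-1) = 1+, giving Zn = +2.
Ligands are named alphabetically: ethylenediamine before iodo before pyridine.

(ethylenediamine)iodo(pyridine)zinc(II) perchlorate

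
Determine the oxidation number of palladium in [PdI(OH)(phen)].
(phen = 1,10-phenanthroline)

+2

No counter-ion: the bracketed complex is neutral.
Ligand charges: 1×I = -1; 1×OH = -1; 1×phen neutral; sum -2.
Pd + (-2) = 0 ⇒ Pd is +2.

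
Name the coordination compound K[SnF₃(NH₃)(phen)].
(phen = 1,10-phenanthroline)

potassium amminetrifluoro(1,10-phenanthroline)stannate(II)

The 1 potassium counter-ion carries a total charge of +1, so each complex ion is 1−.
Ligand charges: 3×fluoro (-1 each), 1×ammine (neutral), 1×1,10-phenanthroline (neutral); total -3. So Sn + (-3) = 1−, giving Sn = +2.
Ligands are named alphabetically: ammine before fluoro before phenanthroline.
The complex ion is anionic, so tin takes the -ate form stannate(II).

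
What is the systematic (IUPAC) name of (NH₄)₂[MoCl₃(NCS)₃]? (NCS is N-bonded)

The 2 ammonium counter-ions carry a total charge of +2, so each complex ion is 2−.
Ligand charges: 3×chloro (-1 each), 3×isothiocyanato (-1 each); total -6. So Mo + (-6) = 2−, giving Mo = +4.
Ligands are named alphabetically: chloro before isothiocyanato.
The complex ion is anionic, so molybdenum takes the -ate form molybdate(IV).

ammonium trichlorotriisothiocyanatomolybdate(IV)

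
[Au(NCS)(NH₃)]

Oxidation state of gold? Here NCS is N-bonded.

+1

No counter-ion: the bracketed complex is neutral.
Ligand charges: 1×NCS = -1; 1×NH3 neutral; sum -1.
Au + (-1) = 0 ⇒ Au is +1.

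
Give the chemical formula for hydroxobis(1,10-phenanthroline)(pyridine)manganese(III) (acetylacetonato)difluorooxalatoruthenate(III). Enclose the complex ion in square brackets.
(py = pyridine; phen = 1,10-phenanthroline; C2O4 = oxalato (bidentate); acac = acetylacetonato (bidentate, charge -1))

[Mn(OH)(phen)2(py)][Ru(acac)(C2O4)F2]

Cation [Mn…]: ligand charges -1, Mn(III) ⇒ ion charge 2+.
Anion [Ru…]: ligand charges -5, Ru(III) ⇒ ion charge 2−.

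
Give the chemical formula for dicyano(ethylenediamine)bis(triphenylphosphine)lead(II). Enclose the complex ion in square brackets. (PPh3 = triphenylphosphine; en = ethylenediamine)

[Pb(CN)2(en)(PPh3)2]

Ligands: 2 triphenylphosphine (PPh3, neutral), 1 ethylenediamine (en, neutral), 2 cyano (CN, -1). Ligand charge sum = -2.
With Pb in oxidation state +2, the complex ion is [Pb...].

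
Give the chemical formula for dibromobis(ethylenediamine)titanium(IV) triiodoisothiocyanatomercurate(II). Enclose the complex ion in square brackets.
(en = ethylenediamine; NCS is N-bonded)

Cation [Ti…]: ligand charges -2, Ti(IV) ⇒ ion charge 2+.
Anion [Hg…]: ligand charges -4, Hg(II) ⇒ ion charge 2−.
One 2+ cation balances one 2− anion.

[TiBr2(en)2][HgI3(NCS)]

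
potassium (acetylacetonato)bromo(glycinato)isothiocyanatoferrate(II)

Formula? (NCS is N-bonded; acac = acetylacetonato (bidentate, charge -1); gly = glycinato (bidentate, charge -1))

K2[Fe(acac)Br(gly)(NCS)]

Ligands: 1 isothiocyanato (NCS, -1), 1 acetylacetonato (acac, -1), 1 bromo (Br, -1), 1 glycinato (gly, -1). Ligand charge sum = -4.
Charge balance with potassium (+1) requires 1 complex ion per 2 potassium.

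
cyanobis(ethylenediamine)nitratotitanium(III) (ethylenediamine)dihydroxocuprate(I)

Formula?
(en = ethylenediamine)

[Ti(CN)(en)2(NO3)][Cu(en)(OH)2]

Cation [Ti…]: ligand charges -2, Ti(III) ⇒ ion charge 1+.
Anion [Cu…]: ligand charges -2, Cu(I) ⇒ ion charge 1−.
One 1+ cation balances one 1− anion.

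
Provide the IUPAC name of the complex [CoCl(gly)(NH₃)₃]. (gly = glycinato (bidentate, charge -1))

There is no counter-ion, so the complex is neutral overall.
Ligand charges: 3×ammine (neutral), 1×glycinato (-1 each), 1×chloro (-1 each); total -2. So Co + (-2) = 0, giving Co = +2.
Ligands are named alphabetically: ammine before chloro before glycinato.

triamminechloro(glycinato)cobalt(II)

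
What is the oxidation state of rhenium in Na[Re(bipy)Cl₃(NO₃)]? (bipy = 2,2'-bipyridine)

+3

1 sodium outside the brackets (+1 each) → the complex ion is 1−.
Ligand charges: 3×Cl = -3; 1×bipy neutral; 1×NO3 = -1; sum -4.
Re + (-4) = 1− ⇒ Re is +3.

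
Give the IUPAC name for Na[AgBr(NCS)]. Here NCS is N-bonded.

The 1 sodium counter-ion carries a total charge of +1, so each complex ion is 1−.
Ligand charges: 1×isothiocyanato (-1 each), 1×bromo (-1 each); total -2. So Ag + (-2) = 1−, giving Ag = +1.
Ligands are named alphabetically: bromo before isothiocyanato.
The complex ion is anionic, so silver takes the -ate form argentate(I).

sodium bromoisothiocyanatoargentate(I)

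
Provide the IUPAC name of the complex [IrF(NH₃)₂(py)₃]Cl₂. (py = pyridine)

diamminefluorotris(pyridine)iridium(III) chloride

The 2 chloride counter-ions carry a total charge of -2, so each complex ion is 2+.
Ligand charges: 2×ammine (neutral), 1×fluoro (-1 each), 3×pyridine (neutral); total -1. So Ir + (-1) = 2+, giving Ir = +3.
Ligands are named alphabetically: ammine before fluoro before pyridine.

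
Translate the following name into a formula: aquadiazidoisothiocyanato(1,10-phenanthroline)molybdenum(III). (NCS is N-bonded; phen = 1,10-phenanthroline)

Ligands: 1 aqua (H2O, neutral), 1 isothiocyanato (NCS, -1), 1 1,10-phenanthroline (phen, neutral), 2 azido (N3, -1). Ligand charge sum = -3.
With Mo in oxidation state +3, the complex ion is [Mo...].

[Mo(H2O)(N3)2(NCS)(phen)]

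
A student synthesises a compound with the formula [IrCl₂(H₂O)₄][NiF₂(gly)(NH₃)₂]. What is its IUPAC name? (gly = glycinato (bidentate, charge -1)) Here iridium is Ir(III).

tetraaquadichloroiridium(III) diamminedifluoro(glycinato)nickelate(II)

Both ions are complex: the cation is named first with the plain metal name, the anion second with the -ate form; each ion's ligands are alphabetised independently.
Ir is given as +3; the cation's ligand charges sum to -2, so the complex cation is 1+.
A 1:1 salt means the anion carries the equal and opposite charge, 1−.
Anion: ligand charges sum to -3; for the ion to be 1−, Ni = +2.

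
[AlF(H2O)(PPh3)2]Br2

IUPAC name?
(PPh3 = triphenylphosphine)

The 2 bromide counter-ions carry a total charge of -2, so each complex ion is 2+.
Ligand charges: 1×aqua (neutral), 2×triphenylphosphine (neutral), 1×fluoro (-1 each); total -1. So Al + (-1) = 2+, giving Al = +3.
Ligands are named alphabetically: aqua before fluoro before triphenylphosphine.

aquafluorobis(triphenylphosphine)aluminium(III) bromide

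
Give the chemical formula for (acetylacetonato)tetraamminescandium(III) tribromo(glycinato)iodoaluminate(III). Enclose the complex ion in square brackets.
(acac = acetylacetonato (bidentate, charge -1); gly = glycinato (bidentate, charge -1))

[Sc(acac)(NH3)4][AlBr3(gly)I]

Cation [Sc…]: ligand charges -1, Sc(III) ⇒ ion charge 2+.
Anion [Al…]: ligand charges -5, Al(III) ⇒ ion charge 2−.
One 2+ cation balances one 2− anion.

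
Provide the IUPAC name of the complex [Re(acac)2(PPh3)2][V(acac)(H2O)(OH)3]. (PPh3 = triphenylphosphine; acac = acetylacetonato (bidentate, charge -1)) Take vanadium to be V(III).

bis(acetylacetonato)bis(triphenylphosphine)rhenium(III) (acetylacetonato)aquatrihydroxovanadate(III)

Both ions are complex: the cation is named first with the plain metal name, the anion second with the -ate form; each ion's ligands are alphabetised independently.
V is given as +3; the anion's ligand charges sum to -4, so the complex anion is 1−.
A 1:1 salt means the cation carries the equal and opposite charge, 1+.
Cation: ligand charges sum to -2; for the ion to be 1+, Re = +3.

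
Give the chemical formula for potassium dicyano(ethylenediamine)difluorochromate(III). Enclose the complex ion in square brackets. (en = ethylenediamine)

Ligands: 2 cyano (CN, -1), 1 ethylenediamine (en, neutral), 2 fluoro (F, -1). Ligand charge sum = -4.
Charge balance with potassium (+1) requires 1 complex ion per 1 potassium.

K[Cr(CN)2(en)F2]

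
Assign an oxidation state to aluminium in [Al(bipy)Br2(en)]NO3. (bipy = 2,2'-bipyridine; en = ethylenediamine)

+3

1 nitrate outside the brackets (-1 each) → the complex ion is 1+.
Ligand charges: 1×bipy neutral; 1×en neutral; 2×Br = -2; sum -2.
Al + (-2) = 1+ ⇒ Al is +3.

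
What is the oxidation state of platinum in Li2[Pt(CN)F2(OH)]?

+2

2 lithium outside the brackets (+1 each) → the complex ion is 2−.
Ligand charges: 1×OH = -1; 1×CN = -1; 2×F = -2; sum -4.
Pt + (-4) = 2− ⇒ Pt is +2.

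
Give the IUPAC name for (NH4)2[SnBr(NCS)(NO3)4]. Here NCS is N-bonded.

ammonium bromoisothiocyanatotetranitratostannate(IV)

The 2 ammonium counter-ions carry a total charge of +2, so each complex ion is 2−.
Ligand charges: 1×isothiocyanato (-1 each), 1×bromo (-1 each), 4×nitrato (-1 each); total -6. So Sn + (-6) = 2−, giving Sn = +4.
Ligands are named alphabetically: bromo before isothiocyanato before nitrato.
The complex ion is anionic, so tin takes the -ate form stannate(IV).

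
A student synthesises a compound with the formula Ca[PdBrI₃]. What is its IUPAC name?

The 1 calcium counter-ion carries a total charge of +2, so each complex ion is 2−.
Ligand charges: 1×bromo (-1 each), 3×iodo (-1 each); total -4. So Pd + (-4) = 2−, giving Pd = +2.
Ligands are named alphabetically: bromo before iodo.
The complex ion is anionic, so palladium takes the -ate form palladate(II).

calcium bromotriiodopalladate(II)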